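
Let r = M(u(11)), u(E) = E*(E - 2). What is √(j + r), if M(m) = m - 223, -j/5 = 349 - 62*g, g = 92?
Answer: √26651 ≈ 163.25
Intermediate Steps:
j = 26775 (j = -5*(349 - 62*92) = -5*(349 - 5704) = -5*(-5355) = 26775)
u(E) = E*(-2 + E)
M(m) = -223 + m
r = -124 (r = -223 + 11*(-2 + 11) = -223 + 11*9 = -223 + 99 = -124)
√(j + r) = √(26775 - 124) = √26651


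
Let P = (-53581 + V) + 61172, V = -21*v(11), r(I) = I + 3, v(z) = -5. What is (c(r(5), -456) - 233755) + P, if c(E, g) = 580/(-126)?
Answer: -14242007/63 ≈ -2.2606e+5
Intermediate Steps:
r(I) = 3 + I
V = 105 (V = -21*(-5) = 105)
c(E, g) = -290/63 (c(E, g) = 580*(-1/126) = -290/63)
P = 7696 (P = (-53581 + 105) + 61172 = -53476 + 61172 = 7696)
(c(r(5), -456) - 233755) + P = (-290/63 - 233755) + 7696 = -14726855/63 + 7696 = -14242007/63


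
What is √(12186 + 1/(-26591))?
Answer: 5*√344659698547/26591 ≈ 110.39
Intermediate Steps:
√(12186 + 1/(-26591)) = √(12186 - 1/26591) = √(324037925/26591) = 5*√344659698547/26591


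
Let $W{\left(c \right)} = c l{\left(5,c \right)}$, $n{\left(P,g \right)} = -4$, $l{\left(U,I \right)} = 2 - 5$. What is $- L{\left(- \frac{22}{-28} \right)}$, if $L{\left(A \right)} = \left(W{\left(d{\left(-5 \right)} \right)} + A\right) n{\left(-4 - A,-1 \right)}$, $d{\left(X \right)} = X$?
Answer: $\frac{442}{7} \approx 63.143$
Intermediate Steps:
$l{\left(U,I \right)} = -3$ ($l{\left(U,I \right)} = 2 - 5 = -3$)
$W{\left(c \right)} = - 3 c$ ($W{\left(c \right)} = c \left(-3\right) = - 3 c$)
$L{\left(A \right)} = -60 - 4 A$ ($L{\left(A \right)} = \left(\left(-3\right) \left(-5\right) + A\right) \left(-4\right) = \left(15 + A\right) \left(-4\right) = -60 - 4 A$)
$- L{\left(- \frac{22}{-28} \right)} = - (-60 - 4 \left(- \frac{22}{-28}\right)) = - (-60 - 4 \left(\left(-22\right) \left(- \frac{1}{28}\right)\right)) = - (-60 - \frac{22}{7}) = \left(-1\right) \left(- \frac{442}{7}\right) = \frac{442}{7}$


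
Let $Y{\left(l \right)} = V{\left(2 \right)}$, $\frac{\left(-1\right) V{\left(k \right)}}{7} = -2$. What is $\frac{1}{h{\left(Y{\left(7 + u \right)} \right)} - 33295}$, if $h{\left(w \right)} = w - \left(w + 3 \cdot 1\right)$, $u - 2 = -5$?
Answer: $- \frac{1}{33298} \approx -3.0032 \cdot 10^{-5}$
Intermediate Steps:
$u = -3$ ($u = 2 - 5 = -3$)
$V{\left(k \right)} = 14$ ($V{\left(k \right)} = \left(-7\right) \left(-2\right) = 14$)
$Y{\left(l \right)} = 14$
$h{\left(w \right)} = -3$ ($h{\left(w \right)} = w - \left(w + 3\right) = w - \left(3 + w\right) = -3$)
$\frac{1}{h{\left(Y{\left(7 + u \right)} \right)} - 33295} = \frac{1}{-3 - 33295} = \frac{1}{-33298} = - \frac{1}{33298}$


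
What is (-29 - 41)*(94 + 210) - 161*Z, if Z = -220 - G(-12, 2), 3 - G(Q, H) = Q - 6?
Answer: 17521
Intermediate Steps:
G(Q, H) = 9 - Q (G(Q, H) = 3 - (Q - 6) = 3 - (-6 + Q) = 3 + (6 - Q) = 9 - Q)
Z = -241 (Z = -220 - (9 - 1*(-12)) = -220 - (9 + 12) = -220 - 1*21 = -220 - 21 = -241)
(-29 - 41)*(94 + 210) - 161*Z = (-29 - 41)*(94 + 210) - 161*(-241) = -70*304 + 38801 = -21280 + 38801 = 17521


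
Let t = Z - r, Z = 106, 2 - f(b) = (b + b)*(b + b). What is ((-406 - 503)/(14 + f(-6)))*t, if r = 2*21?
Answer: 909/2 ≈ 454.50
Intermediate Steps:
r = 42
f(b) = 2 - 4*b**2 (f(b) = 2 - (b + b)*(b + b) = 2 - 2*b*2*b = 2 - 4*b**2)
t = 64 (t = 106 - 1*42 = 106 - 42 = 64)
((-406 - 503)/(14 + f(-6)))*t = ((-406 - 503)/(14 + (2 - 4*(-6)**2)))*64 = -909/(14 + (2 - 4*36))*64 = -909/(14 + (2 - 144))*64 = -909/(14 - 142)*64 = -909/(-128)*64 = -909*(-1/128)*64 = (909/128)*64 = 909/2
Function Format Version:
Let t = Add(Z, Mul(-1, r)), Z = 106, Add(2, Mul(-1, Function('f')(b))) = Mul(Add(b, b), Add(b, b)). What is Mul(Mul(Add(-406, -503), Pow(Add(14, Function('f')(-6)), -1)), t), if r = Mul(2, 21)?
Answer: Rational(909, 2) ≈ 454.50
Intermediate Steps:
r = 42
Function('f')(b) = Add(2, Mul(-4, Pow(b, 2))) (Function('f')(b) = Add(2, Mul(-1, Mul(Add(b, b), Add(b, b)))) = Add(2, Mul(-1, Mul(Mul(2, b), Mul(2, b)))) = Add(2, Mul(-1, Mul(4, Pow(b, 2)))) = Add(2, Mul(-4, Pow(b, 2))))
t = 64 (t = Add(106, Mul(-1, 42)) = Add(106, -42) = 64)
Mul(Mul(Add(-406, -503), Pow(Add(14, Function('f')(-6)), -1)), t) = Mul(Mul(Add(-406, -503), Pow(Add(14, Add(2, Mul(-4, Pow(-6, 2)))), -1)), 64) = Mul(Mul(-909, Pow(Add(14, Add(2, Mul(-4, 36))), -1)), 64) = Mul(Mul(-909, Pow(Add(14, Add(2, -144)), -1)), 64) = Mul(Mul(-909, Pow(Add(14, -142), -1)), 64) = Mul(Mul(-909, Pow(-128, -1)), 64) = Mul(Mul(-909, Rational(-1, 128)), 64) = Mul(Rational(909, 128), 64) = Rational(909, 2)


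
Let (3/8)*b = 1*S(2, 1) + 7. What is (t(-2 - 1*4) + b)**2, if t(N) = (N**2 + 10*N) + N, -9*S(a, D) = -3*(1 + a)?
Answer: 676/9 ≈ 75.111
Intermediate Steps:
S(a, D) = 1/3 + a/3 (S(a, D) = -(-1)*(1 + a)/3 = -(-3 - 3*a)/9 = 1/3 + a/3)
b = 64/3 (b = 8*(1*(1/3 + (1/3)*2) + 7)/3 = 8*(1*(1/3 + 2/3) + 7)/3 = 8*(1*1 + 7)/3 = 8*(1 + 7)/3 = (8/3)*8 = 64/3 ≈ 21.333)
t(N) = N**2 + 11*N
(t(-2 - 1*4) + b)**2 = ((-2 - 1*4)*(11 + (-2 - 1*4)) + 64/3)**2 = ((-2 - 4)*(11 + (-2 - 4)) + 64/3)**2 = (-6*(11 - 6) + 64/3)**2 = (-6*5 + 64/3)**2 = (-30 + 64/3)**2 = (-26/3)**2 = 676/9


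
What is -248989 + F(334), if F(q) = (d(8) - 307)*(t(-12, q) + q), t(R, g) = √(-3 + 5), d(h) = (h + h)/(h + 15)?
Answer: -8079777/23 - 7045*√2/23 ≈ -3.5173e+5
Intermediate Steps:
d(h) = 2*h/(15 + h) (d(h) = (2*h)/(15 + h) = 2*h/(15 + h))
t(R, g) = √2
F(q) = -7045*q/23 - 7045*√2/23 (F(q) = (2*8/(15 + 8) - 307)*(√2 + q) = (2*8/23 - 307)*(q + √2) = (2*8*(1/23) - 307)*(q + √2) = (16/23 - 307)*(q + √2) = -7045*(q + √2)/23 = -7045*q/23 - 7045*√2/23)
-248989 + F(334) = -248989 + (-7045/23*334 - 7045*√2/23) = -248989 + (-2353030/23 - 7045*√2/23) = -8079777/23 - 7045*√2/23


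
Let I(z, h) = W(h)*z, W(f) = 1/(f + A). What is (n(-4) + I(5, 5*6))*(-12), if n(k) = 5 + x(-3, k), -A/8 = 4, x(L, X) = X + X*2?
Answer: 114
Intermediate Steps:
x(L, X) = 3*X (x(L, X) = X + 2*X = 3*X)
A = -32 (A = -8*4 = -32)
W(f) = 1/(-32 + f) (W(f) = 1/(f - 32) = 1/(-32 + f))
n(k) = 5 + 3*k
I(z, h) = z/(-32 + h)
(n(-4) + I(5, 5*6))*(-12) = ((5 + 3*(-4)) + 5/(-32 + 5*6))*(-12) = ((5 - 12) + 5/(-32 + 30))*(-12) = (-7 + 5/(-2))*(-12) = (-7 + 5*(-1/2))*(-12) = (-7 - 5/2)*(-12) = -19/2*(-12) = 114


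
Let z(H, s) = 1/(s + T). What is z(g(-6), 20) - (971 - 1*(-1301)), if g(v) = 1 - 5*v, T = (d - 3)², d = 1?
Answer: -54527/24 ≈ -2272.0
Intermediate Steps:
T = 4 (T = (1 - 3)² = (-2)² = 4)
z(H, s) = 1/(4 + s) (z(H, s) = 1/(s + 4) = 1/(4 + s))
z(g(-6), 20) - (971 - 1*(-1301)) = 1/(4 + 20) - (971 - 1*(-1301)) = 1/24 - (971 + 1301) = 1/24 - 1*2272 = 1/24 - 2272 = -54527/24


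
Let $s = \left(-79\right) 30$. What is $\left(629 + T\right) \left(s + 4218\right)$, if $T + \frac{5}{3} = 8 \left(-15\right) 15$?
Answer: $-2167088$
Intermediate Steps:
$s = -2370$
$T = - \frac{5405}{3}$ ($T = - \frac{5}{3} + 8 \left(-15\right) 15 = - \frac{5}{3} - 1800 = - \frac{5405}{3} \approx -1801.7$)
$\left(629 + T\right) \left(s + 4218\right) = \left(629 - \frac{5405}{3}\right) \left(-2370 + 4218\right) = \left(- \frac{3518}{3}\right) 1848 = -2167088$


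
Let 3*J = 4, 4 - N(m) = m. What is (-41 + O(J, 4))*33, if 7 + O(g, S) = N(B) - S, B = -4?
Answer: -1452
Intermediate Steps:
N(m) = 4 - m
J = 4/3 (J = (⅓)*4 = 4/3 ≈ 1.3333)
O(g, S) = 1 - S (O(g, S) = -7 + ((4 - 1*(-4)) - S) = -7 + ((4 + 4) - S) = -7 + (8 - S) = 1 - S)
(-41 + O(J, 4))*33 = (-41 + (1 - 1*4))*33 = (-41 + (1 - 4))*33 = (-41 - 3)*33 = -44*33 = -1452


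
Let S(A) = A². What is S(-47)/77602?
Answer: 2209/77602 ≈ 0.028466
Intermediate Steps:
S(-47)/77602 = (-47)²/77602 = 2209*(1/77602) = 2209/77602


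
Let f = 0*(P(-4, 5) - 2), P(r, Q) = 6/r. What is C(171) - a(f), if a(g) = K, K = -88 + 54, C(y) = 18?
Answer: 52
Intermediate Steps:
K = -34
f = 0 (f = 0*(6/(-4) - 2) = 0*(6*(-¼) - 2) = 0*(-3/2 - 2) = 0*(-7/2) = 0)
a(g) = -34
C(171) - a(f) = 18 - 1*(-34) = 18 + 34 = 52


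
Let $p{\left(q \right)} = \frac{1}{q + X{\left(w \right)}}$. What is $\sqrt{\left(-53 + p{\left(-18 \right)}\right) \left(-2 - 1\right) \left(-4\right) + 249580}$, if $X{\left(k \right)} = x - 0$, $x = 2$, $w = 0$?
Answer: $\frac{\sqrt{995773}}{2} \approx 498.94$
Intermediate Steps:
$X{\left(k \right)} = 2$ ($X{\left(k \right)} = 2 - 0 = 2 + 0 = 2$)
$p{\left(q \right)} = \frac{1}{2 + q}$ ($p{\left(q \right)} = \frac{1}{q + 2} = \frac{1}{2 + q}$)
$\sqrt{\left(-53 + p{\left(-18 \right)}\right) \left(-2 - 1\right) \left(-4\right) + 249580} = \sqrt{\left(-53 + \frac{1}{2 - 18}\right) \left(-2 - 1\right) \left(-4\right) + 249580} = \sqrt{\left(-53 + \frac{1}{-16}\right) \left(\left(-3\right) \left(-4\right)\right) + 249580} = \sqrt{\left(-53 - \frac{1}{16}\right) 12 + 249580} = \sqrt{\left(- \frac{849}{16}\right) 12 + 249580} = \sqrt{- \frac{2547}{4} + 249580} = \sqrt{\frac{995773}{4}} = \frac{\sqrt{995773}}{2}$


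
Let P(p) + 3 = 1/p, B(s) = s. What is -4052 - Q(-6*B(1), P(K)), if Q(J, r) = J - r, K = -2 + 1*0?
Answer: -8099/2 ≈ -4049.5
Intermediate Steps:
K = -2 (K = -2 + 0 = -2)
P(p) = -3 + 1/p
-4052 - Q(-6*B(1), P(K)) = -4052 - (-6*1 - (-3 + 1/(-2))) = -4052 - (-6 - (-3 - 1/2)) = -4052 - (-6 - 1*(-7/2)) = -4052 - (-6 + 7/2) = -4052 - 1*(-5/2) = -4052 + 5/2 = -8099/2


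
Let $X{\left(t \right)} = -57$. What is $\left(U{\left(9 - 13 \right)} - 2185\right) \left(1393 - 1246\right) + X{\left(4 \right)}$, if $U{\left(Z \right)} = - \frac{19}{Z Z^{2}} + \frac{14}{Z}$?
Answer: $- \frac{20590263}{64} \approx -3.2172 \cdot 10^{5}$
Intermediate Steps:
$U{\left(Z \right)} = - \frac{19}{Z^{3}} + \frac{14}{Z}$
$\left(U{\left(9 - 13 \right)} - 2185\right) \left(1393 - 1246\right) + X{\left(4 \right)} = \left(\left(- \frac{19}{\left(9 - 13\right)^{3}} + \frac{14}{9 - 13}\right) - 2185\right) \left(1393 - 1246\right) - 57 = \left(\left(- \frac{19}{\left(9 - 13\right)^{3}} + \frac{14}{9 - 13}\right) - 2185\right) 147 - 57 = \left(\left(- \frac{19}{-64} + \frac{14}{-4}\right) - 2185\right) 147 - 57 = \left(\left(\left(-19\right) \left(- \frac{1}{64}\right) + 14 \left(- \frac{1}{4}\right)\right) - 2185\right) 147 - 57 = \left(\left(\frac{19}{64} - \frac{7}{2}\right) - 2185\right) 147 - 57 = \left(- \frac{205}{64} - 2185\right) 147 - 57 = \left(- \frac{140045}{64}\right) 147 - 57 = - \frac{20586615}{64} - 57 = - \frac{20590263}{64}$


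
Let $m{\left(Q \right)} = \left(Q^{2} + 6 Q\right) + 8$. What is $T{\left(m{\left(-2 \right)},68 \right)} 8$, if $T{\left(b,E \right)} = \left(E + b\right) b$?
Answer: $0$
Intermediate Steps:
$m{\left(Q \right)} = 8 + Q^{2} + 6 Q$
$T{\left(b,E \right)} = b \left(E + b\right)$
$T{\left(m{\left(-2 \right)},68 \right)} 8 = \left(8 + \left(-2\right)^{2} + 6 \left(-2\right)\right) \left(68 + \left(8 + \left(-2\right)^{2} + 6 \left(-2\right)\right)\right) 8 = \left(8 + 4 - 12\right) \left(68 + \left(8 + 4 - 12\right)\right) 8 = 0 \left(68 + 0\right) 8 = 0 \cdot 68 \cdot 8 = 0 \cdot 8 = 0$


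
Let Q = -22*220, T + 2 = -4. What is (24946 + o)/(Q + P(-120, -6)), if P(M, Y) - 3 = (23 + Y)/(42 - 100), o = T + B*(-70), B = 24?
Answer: -1349080/280563 ≈ -4.8085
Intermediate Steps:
T = -6 (T = -2 - 4 = -6)
o = -1686 (o = -6 + 24*(-70) = -6 - 1680 = -1686)
P(M, Y) = 151/58 - Y/58 (P(M, Y) = 3 + (23 + Y)/(42 - 100) = 3 + (23 + Y)/(-58) = 3 + (23 + Y)*(-1/58) = 3 + (-23/58 - Y/58) = 151/58 - Y/58)
Q = -4840
(24946 + o)/(Q + P(-120, -6)) = (24946 - 1686)/(-4840 + (151/58 - 1/58*(-6))) = 23260/(-4840 + (151/58 + 3/29)) = 23260/(-4840 + 157/58) = 23260/(-280563/58) = 23260*(-58/280563) = -1349080/280563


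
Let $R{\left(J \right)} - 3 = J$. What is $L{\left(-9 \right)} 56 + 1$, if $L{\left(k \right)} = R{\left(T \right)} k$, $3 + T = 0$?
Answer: $1$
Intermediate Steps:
$T = -3$ ($T = -3 + 0 = -3$)
$R{\left(J \right)} = 3 + J$
$L{\left(k \right)} = 0$ ($L{\left(k \right)} = \left(3 - 3\right) k = 0 k = 0$)
$L{\left(-9 \right)} 56 + 1 = 0 \cdot 56 + 1 = 0 + 1 = 1$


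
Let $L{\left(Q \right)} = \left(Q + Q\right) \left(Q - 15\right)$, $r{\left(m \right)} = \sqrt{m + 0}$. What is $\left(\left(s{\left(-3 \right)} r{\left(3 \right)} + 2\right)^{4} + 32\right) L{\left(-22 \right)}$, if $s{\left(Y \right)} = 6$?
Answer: $23286912 + 8752128 \sqrt{3} \approx 3.8446 \cdot 10^{7}$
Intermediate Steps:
$r{\left(m \right)} = \sqrt{m}$
$L{\left(Q \right)} = 2 Q \left(-15 + Q\right)$
$\left(\left(s{\left(-3 \right)} r{\left(3 \right)} + 2\right)^{4} + 32\right) L{\left(-22 \right)} = \left(\left(6 \sqrt{3} + 2\right)^{4} + 32\right) 2 \left(-22\right) \left(-15 - 22\right) = \left(\left(2 + 6 \sqrt{3}\right)^{4} + 32\right) 2 \left(-22\right) \left(-37\right) = \left(32 + \left(2 + 6 \sqrt{3}\right)^{4}\right) 1628 = 52096 + 1628 \left(2 + 6 \sqrt{3}\right)^{4}$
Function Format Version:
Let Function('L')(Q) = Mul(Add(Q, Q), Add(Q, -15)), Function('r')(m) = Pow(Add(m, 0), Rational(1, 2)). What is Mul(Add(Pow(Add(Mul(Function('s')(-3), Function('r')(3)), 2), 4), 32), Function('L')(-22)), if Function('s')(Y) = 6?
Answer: Add(23286912, Mul(8752128, Pow(3, Rational(1, 2)))) ≈ 3.8446e+7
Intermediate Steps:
Function('r')(m) = Pow(m, Rational(1, 2))
Function('L')(Q) = Mul(2, Q, Add(-15, Q)) (Function('L')(Q) = Mul(Mul(2, Q), Add(-15, Q)) = Mul(2, Q, Add(-15, Q)))
Mul(Add(Pow(Add(Mul(Function('s')(-3), Function('r')(3)), 2), 4), 32), Function('L')(-22)) = Mul(Add(Pow(Add(Mul(6, Pow(3, Rational(1, 2))), 2), 4), 32), Mul(2, -22, Add(-15, -22))) = Mul(Add(Pow(Add(2, Mul(6, Pow(3, Rational(1, 2)))), 4), 32), Mul(2, -22, -37)) = Mul(Add(32, Pow(Add(2, Mul(6, Pow(3, Rational(1, 2)))), 4)), 1628) = Add(52096, Mul(1628, Pow(Add(2, Mul(6, Pow(3, Rational(1, 2)))), 4)))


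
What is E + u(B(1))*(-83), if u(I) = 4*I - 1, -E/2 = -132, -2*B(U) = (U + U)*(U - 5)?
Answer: -981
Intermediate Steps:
B(U) = -U*(-5 + U) (B(U) = -(U + U)*(U - 5)/2 = -2*U*(-5 + U)/2 = -U*(-5 + U))
E = 264 (E = -2*(-132) = 264)
u(I) = -1 + 4*I
E + u(B(1))*(-83) = 264 + (-1 + 4*(1*(5 - 1*1)))*(-83) = 264 + (-1 + 4*(1*(5 - 1)))*(-83) = 264 + (-1 + 4*(1*4))*(-83) = 264 + (-1 + 4*4)*(-83) = 264 + (-1 + 16)*(-83) = 264 + 15*(-83) = 264 - 1245 = -981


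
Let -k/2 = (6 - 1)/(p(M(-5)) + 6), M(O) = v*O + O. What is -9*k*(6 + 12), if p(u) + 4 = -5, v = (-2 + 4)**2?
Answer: -540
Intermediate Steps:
v = 4 (v = 2**2 = 4)
M(O) = 5*O (M(O) = 4*O + O = 5*O)
p(u) = -9 (p(u) = -4 - 5 = -9)
k = 10/3 (k = -2*(6 - 1)/(-9 + 6) = -10/(-3) = -10*(-1)/3 = -2*(-5/3) = 10/3 ≈ 3.3333)
-9*k*(6 + 12) = -30*(6 + 12) = -30*18 = -9*60 = -540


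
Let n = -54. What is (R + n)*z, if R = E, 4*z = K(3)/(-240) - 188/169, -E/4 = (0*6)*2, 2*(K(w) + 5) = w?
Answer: 801513/54080 ≈ 14.821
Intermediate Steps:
K(w) = -5 + w/2
E = 0 (E = -4*0*6*2 = -0*2 = -4*0 = 0)
z = -89057/324480 (z = ((-5 + (½)*3)/(-240) - 188/169)/4 = ((-5 + 3/2)*(-1/240) - 188*1/169)/4 = (-7/2*(-1/240) - 188/169)/4 = (7/480 - 188/169)/4 = (¼)*(-89057/81120) = -89057/324480 ≈ -0.27446)
R = 0
(R + n)*z = (0 - 54)*(-89057/324480) = -54*(-89057/324480) = 801513/54080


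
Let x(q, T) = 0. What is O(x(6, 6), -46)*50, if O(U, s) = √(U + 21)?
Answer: 50*√21 ≈ 229.13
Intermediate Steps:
O(U, s) = √(21 + U)
O(x(6, 6), -46)*50 = √(21 + 0)*50 = √21*50 = 50*√21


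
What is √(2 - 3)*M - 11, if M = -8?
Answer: -11 - 8*I ≈ -11.0 - 8.0*I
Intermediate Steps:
√(2 - 3)*M - 11 = √(2 - 3)*(-8) - 11 = √(-1)*(-8) - 11 = I*(-8) - 11 = -8*I - 11 = -11 - 8*I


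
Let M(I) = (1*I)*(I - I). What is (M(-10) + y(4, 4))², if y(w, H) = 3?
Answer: 9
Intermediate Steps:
M(I) = 0 (M(I) = I*0 = 0)
(M(-10) + y(4, 4))² = (0 + 3)² = 3² = 9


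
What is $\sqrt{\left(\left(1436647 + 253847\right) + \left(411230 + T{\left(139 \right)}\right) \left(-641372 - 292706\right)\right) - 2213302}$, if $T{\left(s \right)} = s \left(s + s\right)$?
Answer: $14 i \sqrt{2143959494} \approx 6.4824 \cdot 10^{5} i$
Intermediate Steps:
$T{\left(s \right)} = 2 s^{2}$ ($T{\left(s \right)} = s 2 s = 2 s^{2}$)
$\sqrt{\left(\left(1436647 + 253847\right) + \left(411230 + T{\left(139 \right)}\right) \left(-641372 - 292706\right)\right) - 2213302} = \sqrt{\left(\left(1436647 + 253847\right) + \left(411230 + 2 \cdot 139^{2}\right) \left(-641372 - 292706\right)\right) - 2213302} = \sqrt{\left(1690494 + \left(411230 + 2 \cdot 19321\right) \left(-934078\right)\right) - 2213302} = \sqrt{\left(1690494 + \left(411230 + 38642\right) \left(-934078\right)\right) - 2213302} = \sqrt{\left(1690494 + 449872 \left(-934078\right)\right) - 2213302} = \sqrt{\left(1690494 - 420215538016\right) - 2213302} = \sqrt{-420213847522 - 2213302} = \sqrt{-420216060824} = 14 i \sqrt{2143959494}$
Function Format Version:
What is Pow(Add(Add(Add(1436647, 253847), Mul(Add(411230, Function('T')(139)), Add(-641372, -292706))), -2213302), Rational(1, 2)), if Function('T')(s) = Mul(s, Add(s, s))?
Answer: Mul(14, I, Pow(2143959494, Rational(1, 2))) ≈ Mul(6.4824e+5, I)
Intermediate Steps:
Function('T')(s) = Mul(2, Pow(s, 2)) (Function('T')(s) = Mul(s, Mul(2, s)) = Mul(2, Pow(s, 2)))
Pow(Add(Add(Add(1436647, 253847), Mul(Add(411230, Function('T')(139)), Add(-641372, -292706))), -2213302), Rational(1, 2)) = Pow(Add(Add(Add(1436647, 253847), Mul(Add(411230, Mul(2, Pow(139, 2))), Add(-641372, -292706))), -2213302), Rational(1, 2)) = Pow(Add(Add(1690494, Mul(Add(411230, Mul(2, 19321)), -934078)), -2213302), Rational(1, 2)) = Pow(Add(Add(1690494, Mul(Add(411230, 38642), -934078)), -2213302), Rational(1, 2)) = Pow(Add(Add(1690494, Mul(449872, -934078)), -2213302), Rational(1, 2)) = Pow(Add(Add(1690494, -420215538016), -2213302), Rational(1, 2)) = Pow(Add(-420213847522, -2213302), Rational(1, 2)) = Pow(-420216060824, Rational(1, 2)) = Mul(14, I, Pow(2143959494, Rational(1, 2)))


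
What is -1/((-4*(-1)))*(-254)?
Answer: 127/2 ≈ 63.500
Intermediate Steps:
-1/((-4*(-1)))*(-254) = -1/4*(-254) = -1*¼*(-254) = -¼*(-254) = 127/2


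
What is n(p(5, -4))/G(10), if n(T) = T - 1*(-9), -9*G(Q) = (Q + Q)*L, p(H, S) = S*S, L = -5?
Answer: 9/4 ≈ 2.2500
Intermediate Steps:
p(H, S) = S²
G(Q) = 10*Q/9 (G(Q) = -(Q + Q)*(-5)/9 = -2*Q*(-5)/9 = -(-10)*Q/9 = 10*Q/9)
n(T) = 9 + T (n(T) = T + 9 = 9 + T)
n(p(5, -4))/G(10) = (9 + (-4)²)/(((10/9)*10)) = (9 + 16)/(100/9) = 25*(9/100) = 9/4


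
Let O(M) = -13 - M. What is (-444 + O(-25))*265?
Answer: -114480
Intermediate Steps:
(-444 + O(-25))*265 = (-444 + (-13 - 1*(-25)))*265 = (-444 + (-13 + 25))*265 = (-444 + 12)*265 = -432*265 = -114480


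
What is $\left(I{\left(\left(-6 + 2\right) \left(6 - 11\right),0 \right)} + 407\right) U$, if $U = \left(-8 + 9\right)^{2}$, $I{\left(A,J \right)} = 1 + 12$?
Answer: $420$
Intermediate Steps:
$I{\left(A,J \right)} = 13$
$U = 1$ ($U = 1^{2} = 1$)
$\left(I{\left(\left(-6 + 2\right) \left(6 - 11\right),0 \right)} + 407\right) U = \left(13 + 407\right) 1 = 420 \cdot 1 = 420$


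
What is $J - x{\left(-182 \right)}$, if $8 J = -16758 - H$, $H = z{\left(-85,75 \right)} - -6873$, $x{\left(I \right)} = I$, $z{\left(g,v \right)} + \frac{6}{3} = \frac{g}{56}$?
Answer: $- \frac{1241603}{448} \approx -2771.4$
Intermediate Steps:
$z{\left(g,v \right)} = -2 + \frac{g}{56}$
$H = \frac{384691}{56}$ ($H = \left(-2 + \frac{1}{56} \left(-85\right)\right) - -6873 = \left(-2 - \frac{85}{56}\right) + 6873 = - \frac{197}{56} + 6873 = \frac{384691}{56} \approx 6869.5$)
$J = - \frac{1323139}{448}$ ($J = \frac{-16758 - \frac{384691}{56}}{8} = \frac{1}{8} \left(- \frac{1323139}{56}\right) = - \frac{1323139}{448} \approx -2953.4$)
$J - x{\left(-182 \right)} = - \frac{1323139}{448} - -182 = - \frac{1323139}{448} + 182 = - \frac{1241603}{448}$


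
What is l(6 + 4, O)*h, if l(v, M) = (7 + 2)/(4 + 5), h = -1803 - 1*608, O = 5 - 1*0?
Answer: -2411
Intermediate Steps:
O = 5 (O = 5 + 0 = 5)
h = -2411 (h = -1803 - 608 = -2411)
l(v, M) = 1 (l(v, M) = 9/9 = 9*(⅑) = 1)
l(6 + 4, O)*h = 1*(-2411) = -2411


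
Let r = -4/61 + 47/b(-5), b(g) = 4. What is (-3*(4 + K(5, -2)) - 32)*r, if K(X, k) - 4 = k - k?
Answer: -39914/61 ≈ -654.33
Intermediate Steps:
K(X, k) = 4 (K(X, k) = 4 + (k - k) = 4 + 0 = 4)
r = 2851/244 (r = -4/61 + 47/4 = 2851/244 ≈ 11.684)
(-3*(4 + K(5, -2)) - 32)*r = (-3*(4 + 4) - 32)*(2851/244) = (-3*8 - 32)*(2851/244) = (-24 - 32)*(2851/244) = -56*2851/244 = -39914/61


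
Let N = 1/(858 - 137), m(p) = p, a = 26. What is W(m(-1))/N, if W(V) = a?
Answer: 18746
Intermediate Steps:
W(V) = 26
N = 1/721 ≈ 0.0013870
W(m(-1))/N = 26/(1/721) = 26*721 = 18746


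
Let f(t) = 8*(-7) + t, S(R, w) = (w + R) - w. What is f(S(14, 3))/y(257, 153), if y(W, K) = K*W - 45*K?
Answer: -7/5406 ≈ -0.0012949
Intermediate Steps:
y(W, K) = -45*K + K*W
S(R, w) = R (S(R, w) = (R + w) - w = R)
f(t) = -56 + t
f(S(14, 3))/y(257, 153) = (-56 + 14)/((153*(-45 + 257))) = -42/(153*212) = -42/32436 = -42*1/32436 = -7/5406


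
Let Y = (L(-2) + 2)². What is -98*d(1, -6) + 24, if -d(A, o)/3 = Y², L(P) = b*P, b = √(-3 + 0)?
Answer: -37608 + 37632*I*√3 ≈ -37608.0 + 65181.0*I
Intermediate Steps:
b = I*√3 (b = √(-3) = I*√3 ≈ 1.732*I)
L(P) = I*P*√3 (L(P) = (I*√3)*P = I*P*√3)
Y = (2 - 2*I*√3)² (Y = (I*(-2)*√3 + 2)² = (-2*I*√3 + 2)² = (2 - 2*I*√3)² ≈ -8.0 - 13.856*I)
d(A, o) = -48*(1 - I*√3)⁴ (d(A, o) = -3*16*(1 - I*√3)⁴ = -48*(1 - I*√3)⁴)
-98*d(1, -6) + 24 = -98*(384 - 384*I*√3) + 24 = (-37632 + 37632*I*√3) + 24 = -37608 + 37632*I*√3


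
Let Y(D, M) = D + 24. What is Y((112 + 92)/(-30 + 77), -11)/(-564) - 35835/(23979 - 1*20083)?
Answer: -79591971/8606264 ≈ -9.2481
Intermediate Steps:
Y(D, M) = 24 + D
Y((112 + 92)/(-30 + 77), -11)/(-564) - 35835/(23979 - 1*20083) = (24 + (112 + 92)/(-30 + 77))/(-564) - 35835/(23979 - 1*20083) = (24 + 204/47)*(-1/564) - 35835/(23979 - 20083) = (24 + 204*(1/47))*(-1/564) - 35835/3896 = (24 + 204/47)*(-1/564) - 35835*1/3896 = (1332/47)*(-1/564) - 35835/3896 = -111/2209 - 35835/3896 = -79591971/8606264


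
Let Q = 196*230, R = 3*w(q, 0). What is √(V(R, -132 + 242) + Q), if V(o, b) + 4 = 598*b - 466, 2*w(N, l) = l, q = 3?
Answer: √110390 ≈ 332.25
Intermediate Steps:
w(N, l) = l/2
R = 0 (R = 3*((½)*0) = 3*0 = 0)
V(o, b) = -470 + 598*b (V(o, b) = -4 + (598*b - 466) = -4 + (-466 + 598*b) = -470 + 598*b)
Q = 45080
√(V(R, -132 + 242) + Q) = √((-470 + 598*(-132 + 242)) + 45080) = √((-470 + 598*110) + 45080) = √((-470 + 65780) + 45080) = √(65310 + 45080) = √110390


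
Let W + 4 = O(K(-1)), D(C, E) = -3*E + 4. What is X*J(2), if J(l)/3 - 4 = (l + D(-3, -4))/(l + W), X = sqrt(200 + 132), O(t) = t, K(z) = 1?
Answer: -84*sqrt(83) ≈ -765.28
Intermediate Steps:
D(C, E) = 4 - 3*E
W = -3 (W = -4 + 1 = -3)
X = 2*sqrt(83) (X = sqrt(332) = 2*sqrt(83) ≈ 18.221)
J(l) = 12 + 3*(16 + l)/(-3 + l) (J(l) = 12 + 3*((l + (4 - 3*(-4)))/(l - 3)) = 12 + 3*((l + (4 + 12))/(-3 + l)) = 12 + 3*((l + 16)/(-3 + l)) = 12 + 3*((16 + l)/(-3 + l)) = 12 + 3*(16 + l)/(-3 + l))
X*J(2) = (2*sqrt(83))*(3*(4 + 5*2)/(-3 + 2)) = (2*sqrt(83))*(3*(4 + 10)/(-1)) = (2*sqrt(83))*(3*(-1)*14) = (2*sqrt(83))*(-42) = -84*sqrt(83)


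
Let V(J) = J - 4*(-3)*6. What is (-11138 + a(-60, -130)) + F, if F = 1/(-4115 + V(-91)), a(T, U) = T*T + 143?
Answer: -30570931/4134 ≈ -7395.0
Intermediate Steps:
V(J) = 72 + J (V(J) = J + 12*6 = J + 72 = 72 + J)
a(T, U) = 143 + T² (a(T, U) = T² + 143 = 143 + T²)
F = -1/4134 (F = 1/(-4115 + (72 - 91)) = 1/(-4115 - 19) = 1/(-4134) = -1/4134 ≈ -0.00024190)
(-11138 + a(-60, -130)) + F = (-11138 + (143 + (-60)²)) - 1/4134 = (-11138 + (143 + 3600)) - 1/4134 = (-11138 + 3743) - 1/4134 = -7395 - 1/4134 = -30570931/4134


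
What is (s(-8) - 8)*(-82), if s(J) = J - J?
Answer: 656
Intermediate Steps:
s(J) = 0
(s(-8) - 8)*(-82) = (0 - 8)*(-82) = -8*(-82) = 656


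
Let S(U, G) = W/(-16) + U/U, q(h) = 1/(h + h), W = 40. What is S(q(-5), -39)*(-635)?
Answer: 1905/2 ≈ 952.50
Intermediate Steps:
q(h) = 1/(2*h)
S(U, G) = -3/2 (S(U, G) = 40/(-16) + U/U = 40*(-1/16) + 1 = -5/2 + 1 = -3/2)
S(q(-5), -39)*(-635) = -3/2*(-635) = 1905/2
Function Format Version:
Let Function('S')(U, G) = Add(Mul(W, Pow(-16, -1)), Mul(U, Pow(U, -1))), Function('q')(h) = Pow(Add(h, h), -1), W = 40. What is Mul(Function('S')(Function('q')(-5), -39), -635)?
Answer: Rational(1905, 2) ≈ 952.50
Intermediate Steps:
Function('q')(h) = Mul(Rational(1, 2), Pow(h, -1)) (Function('q')(h) = Pow(Mul(2, h), -1) = Mul(Rational(1, 2), Pow(h, -1)))
Function('S')(U, G) = Rational(-3, 2) (Function('S')(U, G) = Add(Mul(40, Pow(-16, -1)), Mul(U, Pow(U, -1))) = Add(Mul(40, Rational(-1, 16)), 1) = Add(Rational(-5, 2), 1) = Rational(-3, 2))
Mul(Function('S')(Function('q')(-5), -39), -635) = Mul(Rational(-3, 2), -635) = Rational(1905, 2)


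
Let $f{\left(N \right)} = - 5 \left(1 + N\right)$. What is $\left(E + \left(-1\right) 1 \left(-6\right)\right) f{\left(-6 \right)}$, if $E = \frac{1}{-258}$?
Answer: $\frac{38675}{258} \approx 149.9$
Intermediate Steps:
$f{\left(N \right)} = -5 - 5 N$
$E = - \frac{1}{258} \approx -0.003876$
$\left(E + \left(-1\right) 1 \left(-6\right)\right) f{\left(-6 \right)} = \left(- \frac{1}{258} + \left(-1\right) 1 \left(-6\right)\right) \left(-5 - -30\right) = \left(- \frac{1}{258} - -6\right) \left(-5 + 30\right) = \left(- \frac{1}{258} + 6\right) 25 = \frac{1547}{258} \cdot 25 = \frac{38675}{258}$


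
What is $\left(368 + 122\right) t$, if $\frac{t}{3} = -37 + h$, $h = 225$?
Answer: $276360$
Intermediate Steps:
$t = 564$ ($t = 3 \left(-37 + 225\right) = 3 \cdot 188 = 564$)
$\left(368 + 122\right) t = \left(368 + 122\right) 564 = 490 \cdot 564 = 276360$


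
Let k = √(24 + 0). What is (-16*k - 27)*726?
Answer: -19602 - 23232*√6 ≈ -76509.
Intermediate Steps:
k = 2*√6 (k = √24 = 2*√6 ≈ 4.8990)
(-16*k - 27)*726 = (-32*√6 - 27)*726 = (-27 - 32*√6)*726 = -19602 - 23232*√6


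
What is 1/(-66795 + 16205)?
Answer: -1/50590 ≈ -1.9767e-5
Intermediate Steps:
1/(-66795 + 16205) = 1/(-50590) = -1/50590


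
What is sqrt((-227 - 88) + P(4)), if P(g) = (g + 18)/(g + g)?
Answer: I*sqrt(1249)/2 ≈ 17.671*I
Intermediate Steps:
P(g) = (18 + g)/(2*g) (P(g) = (18 + g)/((2*g)) = (18 + g)*(1/(2*g)) = (18 + g)/(2*g))
sqrt((-227 - 88) + P(4)) = sqrt((-227 - 88) + (1/2)*(18 + 4)/4) = sqrt(-315 + (1/2)*(1/4)*22) = sqrt(-315 + 11/4) = sqrt(-1249/4) = I*sqrt(1249)/2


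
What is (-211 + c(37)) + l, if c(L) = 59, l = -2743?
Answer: -2895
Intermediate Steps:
(-211 + c(37)) + l = (-211 + 59) - 2743 = -152 - 2743 = -2895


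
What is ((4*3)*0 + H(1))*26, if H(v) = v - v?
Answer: 0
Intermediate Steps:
H(v) = 0
((4*3)*0 + H(1))*26 = ((4*3)*0 + 0)*26 = (12*0 + 0)*26 = (0 + 0)*26 = 0*26 = 0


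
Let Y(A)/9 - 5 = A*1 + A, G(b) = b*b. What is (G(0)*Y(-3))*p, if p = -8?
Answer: 0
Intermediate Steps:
G(b) = b²
Y(A) = 45 + 18*A (Y(A) = 45 + 9*(A*1 + A) = 45 + 9*(A + A) = 45 + 9*(2*A) = 45 + 18*A)
(G(0)*Y(-3))*p = (0²*(45 + 18*(-3)))*(-8) = (0*(45 - 54))*(-8) = (0*(-9))*(-8) = 0*(-8) = 0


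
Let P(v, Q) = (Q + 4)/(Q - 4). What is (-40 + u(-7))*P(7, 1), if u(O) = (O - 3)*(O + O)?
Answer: -500/3 ≈ -166.67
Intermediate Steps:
P(v, Q) = (4 + Q)/(-4 + Q)
u(O) = 2*O*(-3 + O) (u(O) = (-3 + O)*(2*O) = 2*O*(-3 + O))
(-40 + u(-7))*P(7, 1) = (-40 + 2*(-7)*(-3 - 7))*((4 + 1)/(-4 + 1)) = (-40 + 2*(-7)*(-10))*(5/(-3)) = (-40 + 140)*(-⅓*5) = 100*(-5/3) = -500/3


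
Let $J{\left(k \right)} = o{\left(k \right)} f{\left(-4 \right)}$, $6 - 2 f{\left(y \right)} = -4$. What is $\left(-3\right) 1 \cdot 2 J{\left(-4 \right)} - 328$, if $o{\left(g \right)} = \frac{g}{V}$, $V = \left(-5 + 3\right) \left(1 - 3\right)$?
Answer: $-298$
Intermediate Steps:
$V = 4$ ($V = \left(-2\right) \left(-2\right) = 4$)
$f{\left(y \right)} = 5$ ($f{\left(y \right)} = 3 - -2 = 3 + 2 = 5$)
$o{\left(g \right)} = \frac{g}{4}$
$J{\left(k \right)} = \frac{5 k}{4}$ ($J{\left(k \right)} = \frac{k}{4} \cdot 5 = \frac{5 k}{4}$)
$\left(-3\right) 1 \cdot 2 J{\left(-4 \right)} - 328 = \left(-3\right) 1 \cdot 2 \cdot \frac{5}{4} \left(-4\right) - 328 = \left(-3\right) 2 \left(-5\right) - 328 = \left(-6\right) \left(-5\right) - 328 = 30 - 328 = -298$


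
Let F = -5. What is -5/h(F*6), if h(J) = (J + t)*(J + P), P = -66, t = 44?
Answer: 5/1344 ≈ 0.0037202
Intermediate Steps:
h(J) = (-66 + J)*(44 + J) (h(J) = (J + 44)*(J - 66) = (44 + J)*(-66 + J) = (-66 + J)*(44 + J))
-5/h(F*6) = -5/(-2904 + (-5*6)**2 - (-110)*6) = -5/(-2904 + (-30)**2 - 22*(-30)) = -5/(-2904 + 900 + 660) = -5/(-1344) = -5*(-1/1344) = 5/1344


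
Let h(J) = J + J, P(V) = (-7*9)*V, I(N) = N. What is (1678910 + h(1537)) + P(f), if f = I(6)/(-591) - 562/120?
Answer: 6628181977/3940 ≈ 1.6823e+6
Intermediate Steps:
f = -55477/11820 (f = 6/(-591) - 562/120 = 6*(-1/591) - 562*1/120 = -2/197 - 281/60 = -55477/11820 ≈ -4.6935)
P(V) = -63*V
h(J) = 2*J
(1678910 + h(1537)) + P(f) = (1678910 + 2*1537) - 63*(-55477/11820) = (1678910 + 3074) + 1165017/3940 = 1681984 + 1165017/3940 = 6628181977/3940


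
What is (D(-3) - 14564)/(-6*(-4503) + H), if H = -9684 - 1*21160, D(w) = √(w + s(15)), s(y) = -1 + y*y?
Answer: 7282/1913 - √221/3826 ≈ 3.8027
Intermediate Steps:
s(y) = -1 + y²
D(w) = √(224 + w) (D(w) = √(w + (-1 + 15²)) = √(w + (-1 + 225)) = √(w + 224) = √(224 + w))
H = -30844 (H = -9684 - 21160 = -30844)
(D(-3) - 14564)/(-6*(-4503) + H) = (√(224 - 3) - 14564)/(-6*(-4503) - 30844) = (√221 - 14564)/(27018 - 30844) = (-14564 + √221)/(-3826) = (-14564 + √221)*(-1/3826) = 7282/1913 - √221/3826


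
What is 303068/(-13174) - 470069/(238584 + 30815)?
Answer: -43919452569/1774531213 ≈ -24.750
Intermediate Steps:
303068/(-13174) - 470069/(238584 + 30815) = 303068*(-1/13174) - 470069/269399 = -151534/6587 - 470069*1/269399 = -151534/6587 - 470069/269399 = -43919452569/1774531213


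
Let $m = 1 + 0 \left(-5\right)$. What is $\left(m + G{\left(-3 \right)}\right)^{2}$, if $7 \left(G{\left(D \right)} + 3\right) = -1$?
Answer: $\frac{225}{49} \approx 4.5918$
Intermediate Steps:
$m = 1$ ($m = 1 + 0 = 1$)
$G{\left(D \right)} = - \frac{22}{7}$ ($G{\left(D \right)} = -3 + \frac{1}{7} \left(-1\right) = -3 - \frac{1}{7} = - \frac{22}{7}$)
$\left(m + G{\left(-3 \right)}\right)^{2} = \left(1 - \frac{22}{7}\right)^{2} = \left(- \frac{15}{7}\right)^{2} = \frac{225}{49}$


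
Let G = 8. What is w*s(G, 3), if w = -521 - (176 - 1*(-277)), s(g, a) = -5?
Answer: 4870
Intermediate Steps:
w = -974 (w = -521 - (176 + 277) = -521 - 1*453 = -521 - 453 = -974)
w*s(G, 3) = -974*(-5) = 4870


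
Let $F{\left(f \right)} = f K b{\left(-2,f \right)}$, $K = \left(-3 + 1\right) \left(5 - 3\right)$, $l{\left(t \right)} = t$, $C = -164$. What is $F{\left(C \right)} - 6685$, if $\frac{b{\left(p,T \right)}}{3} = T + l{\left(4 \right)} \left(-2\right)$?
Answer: $-345181$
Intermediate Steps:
$b{\left(p,T \right)} = -24 + 3 T$ ($b{\left(p,T \right)} = 3 \left(T + 4 \left(-2\right)\right) = 3 \left(T - 8\right) = 3 \left(-8 + T\right) = -24 + 3 T$)
$K = -4$ ($K = - 2 \left(5 - 3\right) = \left(-2\right) 2 = -4$)
$F{\left(f \right)} = - 4 f \left(-24 + 3 f\right)$ ($F{\left(f \right)} = f \left(-4\right) \left(-24 + 3 f\right) = - 4 f \left(-24 + 3 f\right)$)
$F{\left(C \right)} - 6685 = 12 \left(-164\right) \left(8 - -164\right) - 6685 = 12 \left(-164\right) \left(8 + 164\right) - 6685 = 12 \left(-164\right) 172 - 6685 = -338496 - 6685 = -345181$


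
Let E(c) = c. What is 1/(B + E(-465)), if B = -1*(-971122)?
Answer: 1/970657 ≈ 1.0302e-6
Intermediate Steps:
B = 971122
1/(B + E(-465)) = 1/(971122 - 465) = 1/970657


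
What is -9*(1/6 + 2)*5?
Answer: -195/2 ≈ -97.500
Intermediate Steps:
-9*(1/6 + 2)*5 = -9*(1*(⅙) + 2)*5 = -9*(⅙ + 2)*5 = -39*5/2 = -9*65/6 = -195/2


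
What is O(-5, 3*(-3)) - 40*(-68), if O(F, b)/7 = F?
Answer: 2685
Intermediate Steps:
O(F, b) = 7*F
O(-5, 3*(-3)) - 40*(-68) = 7*(-5) - 40*(-68) = -35 + 2720 = 2685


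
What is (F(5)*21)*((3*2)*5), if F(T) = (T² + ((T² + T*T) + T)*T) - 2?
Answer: 187740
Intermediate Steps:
F(T) = -2 + T² + T*(T + 2*T²) (F(T) = (T² + ((T² + T²) + T)*T) - 2 = (T² + (2*T² + T)*T) - 2 = (T² + (T + 2*T²)*T) - 2 = (T² + T*(T + 2*T²)) - 2 = -2 + T² + T*(T + 2*T²))
(F(5)*21)*((3*2)*5) = ((-2 + 2*5² + 2*5³)*21)*((3*2)*5) = ((-2 + 2*25 + 2*125)*21)*(6*5) = ((-2 + 50 + 250)*21)*30 = (298*21)*30 = 6258*30 = 187740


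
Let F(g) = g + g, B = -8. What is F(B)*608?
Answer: -9728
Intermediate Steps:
F(g) = 2*g
F(B)*608 = (2*(-8))*608 = -16*608 = -9728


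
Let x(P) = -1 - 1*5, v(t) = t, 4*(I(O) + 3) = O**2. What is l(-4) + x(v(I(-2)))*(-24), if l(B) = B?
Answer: 140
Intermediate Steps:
I(O) = -3 + O**2/4
x(P) = -6 (x(P) = -1 - 5 = -6)
l(-4) + x(v(I(-2)))*(-24) = -4 - 6*(-24) = -4 + 144 = 140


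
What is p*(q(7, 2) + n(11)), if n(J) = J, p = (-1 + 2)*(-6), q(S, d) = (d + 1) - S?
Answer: -42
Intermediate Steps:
q(S, d) = 1 + d - S (q(S, d) = (1 + d) - S = 1 + d - S)
p = -6 (p = 1*(-6) = -6)
p*(q(7, 2) + n(11)) = -6*((1 + 2 - 1*7) + 11) = -6*((1 + 2 - 7) + 11) = -6*(-4 + 11) = -6*7 = -42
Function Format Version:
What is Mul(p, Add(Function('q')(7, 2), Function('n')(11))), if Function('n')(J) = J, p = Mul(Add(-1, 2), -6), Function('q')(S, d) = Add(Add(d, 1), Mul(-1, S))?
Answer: -42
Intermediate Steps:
Function('q')(S, d) = Add(1, d, Mul(-1, S)) (Function('q')(S, d) = Add(Add(1, d), Mul(-1, S)) = Add(1, d, Mul(-1, S)))
p = -6 (p = Mul(1, -6) = -6)
Mul(p, Add(Function('q')(7, 2), Function('n')(11))) = Mul(-6, Add(Add(1, 2, Mul(-1, 7)), 11)) = Mul(-6, Add(Add(1, 2, -7), 11)) = Mul(-6, Add(-4, 11)) = Mul(-6, 7) = -42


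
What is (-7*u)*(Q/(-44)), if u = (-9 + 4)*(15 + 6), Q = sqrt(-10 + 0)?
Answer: -735*I*sqrt(10)/44 ≈ -52.824*I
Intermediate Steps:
Q = I*sqrt(10) (Q = sqrt(-10) = I*sqrt(10) ≈ 3.1623*I)
u = -105 (u = -5*21 = -105)
(-7*u)*(Q/(-44)) = (-7*(-105))*((I*sqrt(10))/(-44)) = 735*((I*sqrt(10))*(-1/44)) = 735*(-I*sqrt(10)/44) = -735*I*sqrt(10)/44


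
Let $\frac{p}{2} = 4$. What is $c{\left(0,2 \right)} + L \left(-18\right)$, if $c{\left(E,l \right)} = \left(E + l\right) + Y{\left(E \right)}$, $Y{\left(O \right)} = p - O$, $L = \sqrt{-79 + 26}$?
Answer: $10 - 18 i \sqrt{53} \approx 10.0 - 131.04 i$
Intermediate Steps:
$p = 8$ ($p = 2 \cdot 4 = 8$)
$L = i \sqrt{53}$ ($L = \sqrt{-53} = i \sqrt{53} \approx 7.2801 i$)
$Y{\left(O \right)} = 8 - O$
$c{\left(E,l \right)} = 8 + l$ ($c{\left(E,l \right)} = \left(E + l\right) - \left(-8 + E\right) = 8 + l$)
$c{\left(0,2 \right)} + L \left(-18\right) = \left(8 + 2\right) + i \sqrt{53} \left(-18\right) = 10 - 18 i \sqrt{53}$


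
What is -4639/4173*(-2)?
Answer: 9278/4173 ≈ 2.2233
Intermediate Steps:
-4639/4173*(-2) = 9278/4173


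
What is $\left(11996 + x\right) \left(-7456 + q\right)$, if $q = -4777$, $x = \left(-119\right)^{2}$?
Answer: $-319978581$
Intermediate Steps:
$x = 14161$
$\left(11996 + x\right) \left(-7456 + q\right) = \left(11996 + 14161\right) \left(-7456 - 4777\right) = 26157 \left(-12233\right) = -319978581$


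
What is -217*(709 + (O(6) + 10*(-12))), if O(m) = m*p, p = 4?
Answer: -133021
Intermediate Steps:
O(m) = 4*m (O(m) = m*4 = 4*m)
-217*(709 + (O(6) + 10*(-12))) = -217*(709 + (4*6 + 10*(-12))) = -217*(709 + (24 - 120)) = -217*(709 - 96) = -217*613 = -133021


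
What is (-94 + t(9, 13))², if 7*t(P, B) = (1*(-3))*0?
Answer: 8836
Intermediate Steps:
t(P, B) = 0 (t(P, B) = ((1*(-3))*0)/7 = (-3*0)/7 = (⅐)*0 = 0)
(-94 + t(9, 13))² = (-94 + 0)² = (-94)² = 8836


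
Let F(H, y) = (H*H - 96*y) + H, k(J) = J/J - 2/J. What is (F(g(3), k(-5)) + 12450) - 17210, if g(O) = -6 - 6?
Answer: -23812/5 ≈ -4762.4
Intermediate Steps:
g(O) = -12
k(J) = 1 - 2/J
F(H, y) = H + H² - 96*y (F(H, y) = (H² - 96*y) + H = H + H² - 96*y)
(F(g(3), k(-5)) + 12450) - 17210 = ((-12 + (-12)² - 96*(-2 - 5)/(-5)) + 12450) - 17210 = ((-12 + 144 - (-96)*(-7)/5) + 12450) - 17210 = ((-12 + 144 - 96*7/5) + 12450) - 17210 = ((-12 + 144 - 672/5) + 12450) - 17210 = (-12/5 + 12450) - 17210 = 62238/5 - 17210 = -23812/5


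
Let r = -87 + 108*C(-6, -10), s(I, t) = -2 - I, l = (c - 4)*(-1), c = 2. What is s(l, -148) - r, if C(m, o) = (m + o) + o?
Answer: 2891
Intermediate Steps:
C(m, o) = m + 2*o
l = 2 (l = (2 - 4)*(-1) = -2*(-1) = 2)
r = -2895 (r = -87 + 108*(-6 + 2*(-10)) = -87 + 108*(-6 - 20) = -87 + 108*(-26) = -87 - 2808 = -2895)
s(l, -148) - r = (-2 - 1*2) - 1*(-2895) = (-2 - 2) + 2895 = -4 + 2895 = 2891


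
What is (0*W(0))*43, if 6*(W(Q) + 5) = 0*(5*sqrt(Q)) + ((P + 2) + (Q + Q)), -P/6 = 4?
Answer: 0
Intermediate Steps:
P = -24 (P = -6*4 = -24)
W(Q) = -26/3 + Q/3 (W(Q) = -5 + (0*(5*sqrt(Q)) + ((-24 + 2) + (Q + Q)))/6 = -5 + (0 + (-22 + 2*Q))/6 = -5 + (-22 + 2*Q)/6 = -5 + (-11/3 + Q/3) = -26/3 + Q/3)
(0*W(0))*43 = (0*(-26/3 + (1/3)*0))*43 = (0*(-26/3 + 0))*43 = (0*(-26/3))*43 = 0*43 = 0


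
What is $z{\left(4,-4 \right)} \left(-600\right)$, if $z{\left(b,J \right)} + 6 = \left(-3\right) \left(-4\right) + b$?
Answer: $-6000$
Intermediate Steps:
$z{\left(b,J \right)} = 6 + b$ ($z{\left(b,J \right)} = -6 + \left(\left(-3\right) \left(-4\right) + b\right) = -6 + \left(12 + b\right) = 6 + b$)
$z{\left(4,-4 \right)} \left(-600\right) = \left(6 + 4\right) \left(-600\right) = 10 \left(-600\right) = -6000$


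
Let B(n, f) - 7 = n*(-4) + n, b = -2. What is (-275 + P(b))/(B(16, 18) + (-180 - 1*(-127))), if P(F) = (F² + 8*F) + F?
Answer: 289/94 ≈ 3.0745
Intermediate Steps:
P(F) = F² + 9*F
B(n, f) = 7 - 3*n (B(n, f) = 7 + (n*(-4) + n) = 7 + (-4*n + n) = 7 - 3*n)
(-275 + P(b))/(B(16, 18) + (-180 - 1*(-127))) = (-275 - 2*(9 - 2))/((7 - 3*16) + (-180 - 1*(-127))) = (-275 - 2*7)/((7 - 48) + (-180 + 127)) = (-275 - 14)/(-41 - 53) = -289/(-94) = -289*(-1/94) = 289/94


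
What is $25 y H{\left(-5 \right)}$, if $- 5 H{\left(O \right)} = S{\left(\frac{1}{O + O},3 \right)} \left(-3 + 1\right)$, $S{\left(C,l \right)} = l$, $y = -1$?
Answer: $-30$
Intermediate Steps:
$H{\left(O \right)} = \frac{6}{5}$ ($H{\left(O \right)} = - \frac{3 \left(-3 + 1\right)}{5} = - \frac{3 \left(-2\right)}{5} = \left(- \frac{1}{5}\right) \left(-6\right) = \frac{6}{5}$)
$25 y H{\left(-5 \right)} = 25 \left(-1\right) \frac{6}{5} = \left(-25\right) \frac{6}{5} = -30$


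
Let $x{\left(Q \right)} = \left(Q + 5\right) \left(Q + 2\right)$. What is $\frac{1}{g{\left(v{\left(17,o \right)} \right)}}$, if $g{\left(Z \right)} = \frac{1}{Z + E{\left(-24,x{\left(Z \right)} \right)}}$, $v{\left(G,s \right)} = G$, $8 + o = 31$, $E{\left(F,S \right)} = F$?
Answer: $-7$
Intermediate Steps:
$x{\left(Q \right)} = \left(2 + Q\right) \left(5 + Q\right)$ ($x{\left(Q \right)} = \left(5 + Q\right) \left(2 + Q\right) = \left(2 + Q\right) \left(5 + Q\right)$)
$o = 23$ ($o = -8 + 31 = 23$)
$g{\left(Z \right)} = \frac{1}{-24 + Z}$ ($g{\left(Z \right)} = \frac{1}{Z - 24} = \frac{1}{-24 + Z}$)
$\frac{1}{g{\left(v{\left(17,o \right)} \right)}} = \frac{1}{\frac{1}{-24 + 17}} = \frac{1}{\frac{1}{-7}} = \frac{1}{- \frac{1}{7}} = -7$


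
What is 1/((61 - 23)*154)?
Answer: 1/5852 ≈ 0.00017088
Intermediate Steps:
1/((61 - 23)*154) = 1/(38*154) = 1/5852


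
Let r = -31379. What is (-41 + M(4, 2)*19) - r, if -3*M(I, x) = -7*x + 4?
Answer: 94204/3 ≈ 31401.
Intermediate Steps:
M(I, x) = -4/3 + 7*x/3 (M(I, x) = -(-7*x + 4)/3 = -(4 - 7*x)/3 = -4/3 + 7*x/3)
(-41 + M(4, 2)*19) - r = (-41 + (-4/3 + (7/3)*2)*19) - 1*(-31379) = (-41 + (-4/3 + 14/3)*19) + 31379 = (-41 + (10/3)*19) + 31379 = (-41 + 190/3) + 31379 = 67/3 + 31379 = 94204/3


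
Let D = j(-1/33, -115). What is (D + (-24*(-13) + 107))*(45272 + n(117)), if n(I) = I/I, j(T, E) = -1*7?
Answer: 18652476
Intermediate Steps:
j(T, E) = -7
n(I) = 1
D = -7
(D + (-24*(-13) + 107))*(45272 + n(117)) = (-7 + (-24*(-13) + 107))*(45272 + 1) = (-7 + (312 + 107))*45273 = (-7 + 419)*45273 = 412*45273 = 18652476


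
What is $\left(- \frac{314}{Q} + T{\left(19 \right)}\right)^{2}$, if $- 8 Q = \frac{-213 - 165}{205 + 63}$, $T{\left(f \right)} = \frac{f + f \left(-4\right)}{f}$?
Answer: $\frac{113686980625}{35721} \approx 3.1826 \cdot 10^{6}$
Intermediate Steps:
$T{\left(f \right)} = -3$ ($T{\left(f \right)} = \frac{f - 4 f}{f} = \frac{\left(-3\right) f}{f} = -3$)
$Q = \frac{189}{1072}$ ($Q = - \frac{\left(-213 - 165\right) \frac{1}{205 + 63}}{8} = - \frac{\left(-378\right) \frac{1}{268}}{8} = \left(- \frac{1}{8}\right) \left(- \frac{189}{134}\right) = \frac{189}{1072} \approx 0.17631$)
$\left(- \frac{314}{Q} + T{\left(19 \right)}\right)^{2} = \left(- \frac{314}{\frac{189}{1072}} - 3\right)^{2} = \left(\left(-314\right) \frac{1072}{189} - 3\right)^{2} = \left(- \frac{336608}{189} - 3\right)^{2} = \left(- \frac{337175}{189}\right)^{2} = \frac{113686980625}{35721}$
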